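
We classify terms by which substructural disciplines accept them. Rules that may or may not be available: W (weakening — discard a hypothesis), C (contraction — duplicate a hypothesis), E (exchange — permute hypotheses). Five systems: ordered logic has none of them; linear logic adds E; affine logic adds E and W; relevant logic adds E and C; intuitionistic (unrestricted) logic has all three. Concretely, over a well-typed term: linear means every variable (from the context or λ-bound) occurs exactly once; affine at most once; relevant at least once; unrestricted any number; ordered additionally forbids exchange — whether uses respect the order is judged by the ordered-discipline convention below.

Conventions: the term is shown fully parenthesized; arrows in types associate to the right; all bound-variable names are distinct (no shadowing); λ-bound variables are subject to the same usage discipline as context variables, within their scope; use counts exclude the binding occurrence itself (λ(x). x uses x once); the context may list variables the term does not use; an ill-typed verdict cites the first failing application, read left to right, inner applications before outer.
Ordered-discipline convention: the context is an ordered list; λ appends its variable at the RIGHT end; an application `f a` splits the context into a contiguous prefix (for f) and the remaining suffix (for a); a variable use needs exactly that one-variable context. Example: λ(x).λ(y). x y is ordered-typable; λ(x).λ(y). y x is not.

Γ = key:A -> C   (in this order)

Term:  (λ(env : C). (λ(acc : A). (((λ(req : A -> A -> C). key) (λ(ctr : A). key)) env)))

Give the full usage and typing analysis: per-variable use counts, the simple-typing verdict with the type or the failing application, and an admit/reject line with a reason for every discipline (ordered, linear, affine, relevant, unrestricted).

use counts: key=2, env (λ-bound)=1, acc (λ-bound)=0, req (λ-bound)=0, ctr (λ-bound)=0
uses in reading order: key, key, env
typing: ill-typed: an application expects A but receives C
ordered: ✗ — the type mismatch rejects it
linear: ✗ — not simply typable
affine: ✗ — fails simple typing
relevant: ✗ — a type mismatch blocks all five
unrestricted: ✗ — the type mismatch rejects it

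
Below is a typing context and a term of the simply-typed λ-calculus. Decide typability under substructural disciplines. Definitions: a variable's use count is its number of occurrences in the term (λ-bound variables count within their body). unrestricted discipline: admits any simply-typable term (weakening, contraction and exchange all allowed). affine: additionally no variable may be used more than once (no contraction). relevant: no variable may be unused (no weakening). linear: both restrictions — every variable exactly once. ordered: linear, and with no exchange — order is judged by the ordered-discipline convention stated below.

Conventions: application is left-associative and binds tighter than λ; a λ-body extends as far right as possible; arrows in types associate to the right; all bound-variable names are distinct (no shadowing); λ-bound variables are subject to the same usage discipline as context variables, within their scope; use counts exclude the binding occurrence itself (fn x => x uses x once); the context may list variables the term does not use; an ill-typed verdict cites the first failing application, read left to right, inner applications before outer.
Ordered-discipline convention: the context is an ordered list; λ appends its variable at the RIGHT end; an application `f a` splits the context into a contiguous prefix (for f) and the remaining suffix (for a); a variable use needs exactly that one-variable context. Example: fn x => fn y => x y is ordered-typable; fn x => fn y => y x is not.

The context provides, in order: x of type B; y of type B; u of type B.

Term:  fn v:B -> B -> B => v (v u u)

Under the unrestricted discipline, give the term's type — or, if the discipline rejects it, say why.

term : (B -> B -> B) -> B -> B
variable uses: x ×0, y ×0, u ×2, v (bound) ×2
uses in reading order: v, v, u, u
typing: well-typed at (B -> B -> B) -> B -> B
across the five disciplines: ordered ✗ | linear ✗ | affine ✗ | relevant ✗ | unrestricted ✓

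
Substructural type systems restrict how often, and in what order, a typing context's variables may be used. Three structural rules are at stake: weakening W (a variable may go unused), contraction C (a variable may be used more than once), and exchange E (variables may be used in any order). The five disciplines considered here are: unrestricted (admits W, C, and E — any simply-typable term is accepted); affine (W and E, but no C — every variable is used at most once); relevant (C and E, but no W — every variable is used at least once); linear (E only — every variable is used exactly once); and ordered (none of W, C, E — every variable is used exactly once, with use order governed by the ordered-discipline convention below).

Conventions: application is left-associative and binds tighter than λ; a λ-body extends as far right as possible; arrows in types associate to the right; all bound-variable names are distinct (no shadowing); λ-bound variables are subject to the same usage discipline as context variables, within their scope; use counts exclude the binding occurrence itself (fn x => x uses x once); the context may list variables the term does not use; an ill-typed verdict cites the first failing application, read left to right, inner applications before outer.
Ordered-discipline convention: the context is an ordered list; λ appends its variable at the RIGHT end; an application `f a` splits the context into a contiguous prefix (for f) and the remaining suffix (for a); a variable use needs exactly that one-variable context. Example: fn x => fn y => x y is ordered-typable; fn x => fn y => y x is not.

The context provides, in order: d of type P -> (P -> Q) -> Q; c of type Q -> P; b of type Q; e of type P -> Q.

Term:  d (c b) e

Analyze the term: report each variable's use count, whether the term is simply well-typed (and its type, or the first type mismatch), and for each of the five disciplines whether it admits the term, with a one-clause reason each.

use counts: d: 1×, c: 1×, b: 1×, e: 1×
order of uses: d, c, b, e
typing: well-typed — term : Q
ordered: ✓, d, c, b, e: once each, no exchange needed
linear: ✓, each of d, c, b, e used exactly once
affine: ✓, no duplicate uses among d, c, b, e
relevant: ✓, none of d, c, b, e goes unused
unrestricted: ✓, type-checks (Q) and nothing is barred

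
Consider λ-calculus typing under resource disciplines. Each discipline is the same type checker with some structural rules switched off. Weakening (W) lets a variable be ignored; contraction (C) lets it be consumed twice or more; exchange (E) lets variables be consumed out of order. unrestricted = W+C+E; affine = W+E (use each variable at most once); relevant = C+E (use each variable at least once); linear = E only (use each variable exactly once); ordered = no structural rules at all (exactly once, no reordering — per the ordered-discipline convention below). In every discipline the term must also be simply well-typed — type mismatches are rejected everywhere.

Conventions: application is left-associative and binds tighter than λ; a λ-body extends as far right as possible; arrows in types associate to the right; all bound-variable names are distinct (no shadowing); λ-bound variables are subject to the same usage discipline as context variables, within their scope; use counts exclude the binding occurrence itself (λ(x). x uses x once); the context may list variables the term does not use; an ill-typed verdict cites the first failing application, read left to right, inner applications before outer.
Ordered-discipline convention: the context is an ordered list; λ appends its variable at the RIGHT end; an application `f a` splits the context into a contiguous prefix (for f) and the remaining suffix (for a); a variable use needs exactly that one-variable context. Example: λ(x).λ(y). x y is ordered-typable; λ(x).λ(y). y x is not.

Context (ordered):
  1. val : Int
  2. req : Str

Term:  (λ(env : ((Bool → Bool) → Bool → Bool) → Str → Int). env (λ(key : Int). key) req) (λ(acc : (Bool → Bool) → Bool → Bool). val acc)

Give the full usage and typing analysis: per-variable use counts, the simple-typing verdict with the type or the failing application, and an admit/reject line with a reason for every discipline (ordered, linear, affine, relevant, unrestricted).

counts: val: 1×, req: 1×, env (λ-bound): 1×, key (λ-bound): 1×, acc (λ-bound): 1×
order of uses: env, key, req, val, acc
typing: ill-typed: argument of type Int → Int where (Bool → Bool) → Bool → Bool is required
ordered: ✗ — a type mismatch blocks all five
linear: ✗ — the type mismatch rejects it
affine: ✗ — not simply typable
relevant: ✗ — fails simple typing
unrestricted: ✗ — a type mismatch blocks all five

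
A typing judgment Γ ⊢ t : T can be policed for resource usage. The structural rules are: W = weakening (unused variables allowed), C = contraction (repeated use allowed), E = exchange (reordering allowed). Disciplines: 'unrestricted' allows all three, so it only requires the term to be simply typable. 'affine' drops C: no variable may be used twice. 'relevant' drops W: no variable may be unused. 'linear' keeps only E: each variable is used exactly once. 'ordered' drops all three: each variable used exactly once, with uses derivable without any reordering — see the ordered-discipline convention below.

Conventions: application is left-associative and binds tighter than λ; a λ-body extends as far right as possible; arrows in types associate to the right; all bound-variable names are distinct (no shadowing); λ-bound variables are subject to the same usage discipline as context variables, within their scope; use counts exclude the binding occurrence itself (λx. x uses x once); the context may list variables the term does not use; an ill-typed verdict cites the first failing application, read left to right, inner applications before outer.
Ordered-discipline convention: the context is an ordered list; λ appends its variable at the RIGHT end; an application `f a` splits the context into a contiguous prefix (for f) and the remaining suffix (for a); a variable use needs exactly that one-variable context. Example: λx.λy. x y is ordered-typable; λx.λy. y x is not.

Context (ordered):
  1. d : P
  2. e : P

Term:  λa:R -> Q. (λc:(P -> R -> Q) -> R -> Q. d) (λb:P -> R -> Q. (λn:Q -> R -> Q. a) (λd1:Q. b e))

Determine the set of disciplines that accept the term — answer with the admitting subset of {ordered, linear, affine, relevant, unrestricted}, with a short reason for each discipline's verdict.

admitted by: affine, unrestricted
use counts: d=1; e=1; a (bound)=1; c (bound)=0; b (bound)=1; n (bound)=0; d1 (bound)=0
order of uses: d, a, b, e
typing: the term checks, with type (R -> Q) -> P
ordered ✗ (unused: c, n, d1 — weakening required)
linear ✗ (unused: c, n, d1 — weakening required)
affine ✓ (d, e, a, c, b, n, d1: no repeats, contraction unneeded)
relevant ✗ (unused: c, n, d1 — weakening required)
unrestricted ✓ (well-typed at (R -> Q) -> P; no restrictions here)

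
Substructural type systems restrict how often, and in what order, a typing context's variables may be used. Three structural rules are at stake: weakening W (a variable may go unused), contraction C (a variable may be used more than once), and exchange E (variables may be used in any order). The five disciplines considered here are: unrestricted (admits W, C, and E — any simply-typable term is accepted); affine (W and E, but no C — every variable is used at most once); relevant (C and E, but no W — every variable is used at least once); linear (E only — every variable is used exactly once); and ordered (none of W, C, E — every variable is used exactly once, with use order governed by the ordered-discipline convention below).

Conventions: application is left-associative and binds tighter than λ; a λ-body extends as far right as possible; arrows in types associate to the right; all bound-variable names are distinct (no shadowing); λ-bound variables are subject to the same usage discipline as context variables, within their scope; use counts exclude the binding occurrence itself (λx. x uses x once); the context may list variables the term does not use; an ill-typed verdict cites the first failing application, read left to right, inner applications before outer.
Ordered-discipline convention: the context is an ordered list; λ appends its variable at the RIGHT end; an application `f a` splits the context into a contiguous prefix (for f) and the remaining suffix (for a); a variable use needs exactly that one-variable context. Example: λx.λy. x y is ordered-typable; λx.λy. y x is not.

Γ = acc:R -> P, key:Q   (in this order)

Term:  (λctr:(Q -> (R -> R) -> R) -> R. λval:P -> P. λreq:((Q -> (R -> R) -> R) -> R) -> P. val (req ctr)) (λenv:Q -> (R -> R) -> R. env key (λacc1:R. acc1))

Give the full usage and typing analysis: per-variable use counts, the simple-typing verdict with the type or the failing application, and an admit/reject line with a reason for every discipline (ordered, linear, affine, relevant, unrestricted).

use counts: acc=0, key=1, ctr (bound)=1, val (bound)=1, req (bound)=1, env (bound)=1, acc1 (bound)=1
use order (left to right): val, req, ctr, env, key, acc1
typing: well-typed — term : (P -> P) -> (((Q -> (R -> R) -> R) -> R) -> P) -> P
ordered: ✗, unused: acc — weakening required
linear: ✗, unused: acc — weakening required
affine: ✓, at most one use each (acc, key, ctr, val, req, env, acc1)
relevant: ✗, unused: acc — weakening required
unrestricted: ✓, well-typed at (P -> P) -> (((Q -> (R -> R) -> R) -> R) -> P) -> P; no restrictions here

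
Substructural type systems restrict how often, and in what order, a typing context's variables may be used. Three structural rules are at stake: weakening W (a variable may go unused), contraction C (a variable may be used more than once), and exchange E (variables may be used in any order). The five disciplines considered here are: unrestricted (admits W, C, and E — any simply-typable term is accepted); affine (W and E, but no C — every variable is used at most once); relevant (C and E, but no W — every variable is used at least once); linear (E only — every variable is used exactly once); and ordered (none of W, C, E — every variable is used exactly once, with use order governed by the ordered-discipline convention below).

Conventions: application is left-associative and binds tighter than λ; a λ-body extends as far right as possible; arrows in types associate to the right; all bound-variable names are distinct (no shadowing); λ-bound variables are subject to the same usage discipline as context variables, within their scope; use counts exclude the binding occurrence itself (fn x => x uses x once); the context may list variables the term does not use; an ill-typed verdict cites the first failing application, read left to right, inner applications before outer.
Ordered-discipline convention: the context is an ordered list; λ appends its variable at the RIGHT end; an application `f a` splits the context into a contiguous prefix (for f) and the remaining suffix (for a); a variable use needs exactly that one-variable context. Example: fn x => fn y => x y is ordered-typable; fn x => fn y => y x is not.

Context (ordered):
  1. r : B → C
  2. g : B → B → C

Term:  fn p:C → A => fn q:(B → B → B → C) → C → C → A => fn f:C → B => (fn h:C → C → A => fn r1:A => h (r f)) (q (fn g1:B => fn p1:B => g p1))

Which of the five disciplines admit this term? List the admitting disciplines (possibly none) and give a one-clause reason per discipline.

admitting disciplines: none
variable uses: r ×1, g ×1, p [bound] ×0, q [bound] ×1, f [bound] ×1, h [bound] ×1, r1 [bound] ×0, g1 [bound] ×0, p1 [bound] ×1
left-to-right use order: h, r, f, q, g, p1
typing: ill-typed: an application expects B but receives C → B
ordered ✗ (not simply typable)
linear ✗ (fails simple typing)
affine ✗ (a type mismatch blocks all five)
relevant ✗ (the type mismatch rejects it)
unrestricted ✗ (not simply typable)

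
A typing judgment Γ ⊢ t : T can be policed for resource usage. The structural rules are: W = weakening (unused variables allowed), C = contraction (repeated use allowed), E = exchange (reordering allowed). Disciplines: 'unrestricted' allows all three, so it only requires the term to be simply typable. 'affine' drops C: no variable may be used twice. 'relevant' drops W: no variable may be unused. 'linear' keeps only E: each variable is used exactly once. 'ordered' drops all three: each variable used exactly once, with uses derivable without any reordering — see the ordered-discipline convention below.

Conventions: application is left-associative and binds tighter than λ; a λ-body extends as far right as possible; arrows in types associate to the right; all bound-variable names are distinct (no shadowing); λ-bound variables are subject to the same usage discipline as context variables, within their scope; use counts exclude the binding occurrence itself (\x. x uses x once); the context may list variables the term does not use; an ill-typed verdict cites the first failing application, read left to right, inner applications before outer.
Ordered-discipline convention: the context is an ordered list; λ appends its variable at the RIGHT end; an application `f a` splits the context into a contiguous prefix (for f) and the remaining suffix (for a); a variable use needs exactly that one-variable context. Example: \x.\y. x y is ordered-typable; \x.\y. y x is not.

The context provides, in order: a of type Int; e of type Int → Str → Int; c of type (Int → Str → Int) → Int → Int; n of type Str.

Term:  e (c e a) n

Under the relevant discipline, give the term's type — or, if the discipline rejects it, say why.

term : Int
use counts: a: 1×; e: 2×; c: 1×; n: 1×
uses in reading order: e, c, e, a, n
typing: well-typed — term : Int
summary: ordered ✗, linear ✗, affine ✗, relevant ✓, unrestricted ✓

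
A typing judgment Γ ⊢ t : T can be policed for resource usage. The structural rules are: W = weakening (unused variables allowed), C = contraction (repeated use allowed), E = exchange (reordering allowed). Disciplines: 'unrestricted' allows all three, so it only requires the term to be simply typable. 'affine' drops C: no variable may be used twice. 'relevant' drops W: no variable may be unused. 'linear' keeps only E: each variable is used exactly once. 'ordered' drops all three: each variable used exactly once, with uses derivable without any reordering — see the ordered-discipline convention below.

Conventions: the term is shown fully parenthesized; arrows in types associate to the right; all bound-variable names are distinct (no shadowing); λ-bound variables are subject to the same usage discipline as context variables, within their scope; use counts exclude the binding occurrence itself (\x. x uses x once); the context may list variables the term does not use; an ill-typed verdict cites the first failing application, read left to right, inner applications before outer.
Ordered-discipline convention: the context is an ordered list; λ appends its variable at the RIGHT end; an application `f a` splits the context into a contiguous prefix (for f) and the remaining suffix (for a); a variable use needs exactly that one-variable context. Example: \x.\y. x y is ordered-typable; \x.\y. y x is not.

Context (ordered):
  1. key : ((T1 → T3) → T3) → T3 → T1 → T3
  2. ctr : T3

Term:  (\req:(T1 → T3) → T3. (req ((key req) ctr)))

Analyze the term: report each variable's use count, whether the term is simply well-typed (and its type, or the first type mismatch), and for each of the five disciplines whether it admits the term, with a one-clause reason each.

variable uses: key=1, ctr=1, req (bound)=2
left-to-right use order: req, key, req, ctr
typing: well-typed at ((T1 → T3) → T3) → T3
ordered ✗ (repeated use of req ×2)
linear ✗ (repeated use of req ×2)
affine ✗ (repeated use of req ×2)
relevant ✓ (key, ctr, req: all used, weakening unneeded)
unrestricted ✓ (type-checks (((T1 → T3) → T3) → T3) and nothing is barred)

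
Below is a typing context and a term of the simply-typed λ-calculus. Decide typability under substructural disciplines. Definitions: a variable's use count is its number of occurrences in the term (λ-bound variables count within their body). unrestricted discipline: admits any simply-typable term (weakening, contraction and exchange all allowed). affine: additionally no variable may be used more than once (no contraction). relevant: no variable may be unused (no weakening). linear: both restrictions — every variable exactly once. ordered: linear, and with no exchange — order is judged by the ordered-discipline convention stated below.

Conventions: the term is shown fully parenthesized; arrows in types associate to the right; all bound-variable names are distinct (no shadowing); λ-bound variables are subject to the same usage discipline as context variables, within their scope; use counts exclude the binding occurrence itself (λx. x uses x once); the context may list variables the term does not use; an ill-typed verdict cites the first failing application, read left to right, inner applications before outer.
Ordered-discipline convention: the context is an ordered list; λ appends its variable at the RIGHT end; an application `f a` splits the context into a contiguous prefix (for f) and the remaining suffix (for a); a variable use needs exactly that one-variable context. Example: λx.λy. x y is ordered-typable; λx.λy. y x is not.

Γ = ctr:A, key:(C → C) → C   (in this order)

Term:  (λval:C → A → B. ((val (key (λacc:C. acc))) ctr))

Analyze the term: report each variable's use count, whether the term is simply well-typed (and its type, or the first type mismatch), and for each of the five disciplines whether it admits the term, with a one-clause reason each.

variable uses: ctr ×1; key ×1; val (λ-bound) ×1; acc (λ-bound) ×1
uses in reading order: val, key, acc, ctr
typing: ✓ — (C → A → B) → B
ordered: ✗, no contiguous prefix/suffix split fits val, key, acc, ctr
linear: ✓, ctr, key, val, acc: one use apiece
affine: ✓, none of ctr, key, val, acc used more than once
relevant: ✓, every one of ctr, key, val, acc appears
unrestricted: ✓, simply typable at (C → A → B) → B; W, C, E all held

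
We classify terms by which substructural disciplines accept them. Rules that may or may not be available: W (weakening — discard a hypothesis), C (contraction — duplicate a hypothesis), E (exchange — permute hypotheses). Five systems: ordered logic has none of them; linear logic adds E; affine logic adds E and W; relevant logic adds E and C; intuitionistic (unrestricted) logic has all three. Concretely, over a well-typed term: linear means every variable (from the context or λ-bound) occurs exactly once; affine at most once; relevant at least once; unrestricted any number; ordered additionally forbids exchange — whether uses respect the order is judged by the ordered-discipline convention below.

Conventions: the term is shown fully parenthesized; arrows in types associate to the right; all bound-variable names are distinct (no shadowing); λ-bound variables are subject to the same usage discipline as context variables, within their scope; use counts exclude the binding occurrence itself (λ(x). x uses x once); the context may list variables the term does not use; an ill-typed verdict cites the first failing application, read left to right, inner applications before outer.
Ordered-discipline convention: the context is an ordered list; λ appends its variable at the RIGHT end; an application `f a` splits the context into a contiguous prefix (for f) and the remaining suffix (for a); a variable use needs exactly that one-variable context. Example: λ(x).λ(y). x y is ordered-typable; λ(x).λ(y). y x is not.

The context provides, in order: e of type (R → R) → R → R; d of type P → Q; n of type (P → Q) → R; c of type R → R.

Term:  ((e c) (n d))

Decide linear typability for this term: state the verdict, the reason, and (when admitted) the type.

yes — single use per variable (e, d, n, c); term : R
use counts: e ×1; d ×1; n ×1; c ×1
uses in reading order: e, c, n, d
typing: ✓ — R
summary: ordered ✗, linear ✓, affine ✓, relevant ✓, unrestricted ✓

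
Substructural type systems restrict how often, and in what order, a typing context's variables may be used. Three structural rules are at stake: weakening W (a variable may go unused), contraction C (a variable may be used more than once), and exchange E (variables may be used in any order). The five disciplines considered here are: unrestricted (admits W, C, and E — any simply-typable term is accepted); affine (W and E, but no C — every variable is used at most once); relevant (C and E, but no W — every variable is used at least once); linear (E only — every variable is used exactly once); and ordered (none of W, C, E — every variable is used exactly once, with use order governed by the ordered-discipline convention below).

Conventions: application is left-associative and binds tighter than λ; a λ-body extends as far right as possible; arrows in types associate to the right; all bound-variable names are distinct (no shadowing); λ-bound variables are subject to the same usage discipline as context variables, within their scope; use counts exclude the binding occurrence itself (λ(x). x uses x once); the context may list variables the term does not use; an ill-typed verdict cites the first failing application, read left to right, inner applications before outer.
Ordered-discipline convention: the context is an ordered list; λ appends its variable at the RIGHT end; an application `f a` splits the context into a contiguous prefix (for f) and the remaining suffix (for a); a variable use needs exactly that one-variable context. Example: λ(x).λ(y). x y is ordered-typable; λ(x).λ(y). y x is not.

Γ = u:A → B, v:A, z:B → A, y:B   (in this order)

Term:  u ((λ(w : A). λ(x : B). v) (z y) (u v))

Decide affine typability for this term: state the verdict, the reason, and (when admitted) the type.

no — uses contraction: u ×2, v ×2
variable uses: u: 2, v: 2, z: 1, y: 1, w [bound]: 0, x [bound]: 0
use order (left to right): u, v, z, y, u, v
typing: the term checks, with type B
all disciplines: ordered ✗ · linear ✗ · affine ✗ · relevant ✗ · unrestricted ✓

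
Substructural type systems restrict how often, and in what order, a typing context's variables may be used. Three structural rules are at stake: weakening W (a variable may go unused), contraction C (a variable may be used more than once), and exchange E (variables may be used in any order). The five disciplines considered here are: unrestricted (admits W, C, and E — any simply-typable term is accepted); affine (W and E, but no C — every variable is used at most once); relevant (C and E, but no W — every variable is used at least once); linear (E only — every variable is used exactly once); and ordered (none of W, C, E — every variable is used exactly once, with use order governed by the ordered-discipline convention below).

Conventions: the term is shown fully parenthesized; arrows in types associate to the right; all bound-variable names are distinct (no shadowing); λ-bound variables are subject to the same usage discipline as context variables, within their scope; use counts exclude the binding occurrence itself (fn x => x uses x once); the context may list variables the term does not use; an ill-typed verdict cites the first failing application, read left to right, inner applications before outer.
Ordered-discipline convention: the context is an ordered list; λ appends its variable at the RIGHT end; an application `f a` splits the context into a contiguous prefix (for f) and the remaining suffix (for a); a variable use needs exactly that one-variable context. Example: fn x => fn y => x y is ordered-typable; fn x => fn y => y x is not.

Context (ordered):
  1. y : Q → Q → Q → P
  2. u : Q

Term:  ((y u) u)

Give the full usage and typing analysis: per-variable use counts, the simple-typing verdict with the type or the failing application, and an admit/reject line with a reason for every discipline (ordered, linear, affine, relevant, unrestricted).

usage: y ×1; u ×2
use order (left to right): y, u, u
typing: well-typed — term : Q → P
ordered: ✗ — needs contraction — u ×2
linear: ✗ — needs contraction — u ×2
affine: ✗ — needs contraction — u ×2
relevant: ✓ — y, u: all used, weakening unneeded
unrestricted: ✓ — type-checks (Q → P) and nothing is barred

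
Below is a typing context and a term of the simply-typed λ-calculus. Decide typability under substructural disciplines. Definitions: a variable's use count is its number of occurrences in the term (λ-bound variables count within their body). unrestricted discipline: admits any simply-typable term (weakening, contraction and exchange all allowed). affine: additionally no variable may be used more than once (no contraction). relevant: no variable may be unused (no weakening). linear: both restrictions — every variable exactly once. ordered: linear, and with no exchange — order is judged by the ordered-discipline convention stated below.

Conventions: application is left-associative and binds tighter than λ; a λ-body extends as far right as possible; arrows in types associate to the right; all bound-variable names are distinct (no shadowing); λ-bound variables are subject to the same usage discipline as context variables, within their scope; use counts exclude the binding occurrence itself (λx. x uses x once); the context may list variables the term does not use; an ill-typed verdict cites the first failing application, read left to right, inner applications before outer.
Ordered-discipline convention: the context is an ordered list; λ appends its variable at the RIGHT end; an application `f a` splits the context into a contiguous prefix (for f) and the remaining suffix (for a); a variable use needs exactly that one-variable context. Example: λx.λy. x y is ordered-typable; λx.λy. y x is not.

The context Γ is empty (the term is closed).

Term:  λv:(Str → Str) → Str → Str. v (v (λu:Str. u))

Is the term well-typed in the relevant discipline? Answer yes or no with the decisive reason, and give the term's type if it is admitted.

yes — every one of v, u appears; term : ((Str → Str) → Str → Str) → Str → Str
use counts: v [bound]=2; u [bound]=1
uses in reading order: v, v, u
typing: ✓ — ((Str → Str) → Str → Str) → Str → Str
across the five disciplines: ordered ✗ | linear ✗ | affine ✗ | relevant ✓ | unrestricted ✓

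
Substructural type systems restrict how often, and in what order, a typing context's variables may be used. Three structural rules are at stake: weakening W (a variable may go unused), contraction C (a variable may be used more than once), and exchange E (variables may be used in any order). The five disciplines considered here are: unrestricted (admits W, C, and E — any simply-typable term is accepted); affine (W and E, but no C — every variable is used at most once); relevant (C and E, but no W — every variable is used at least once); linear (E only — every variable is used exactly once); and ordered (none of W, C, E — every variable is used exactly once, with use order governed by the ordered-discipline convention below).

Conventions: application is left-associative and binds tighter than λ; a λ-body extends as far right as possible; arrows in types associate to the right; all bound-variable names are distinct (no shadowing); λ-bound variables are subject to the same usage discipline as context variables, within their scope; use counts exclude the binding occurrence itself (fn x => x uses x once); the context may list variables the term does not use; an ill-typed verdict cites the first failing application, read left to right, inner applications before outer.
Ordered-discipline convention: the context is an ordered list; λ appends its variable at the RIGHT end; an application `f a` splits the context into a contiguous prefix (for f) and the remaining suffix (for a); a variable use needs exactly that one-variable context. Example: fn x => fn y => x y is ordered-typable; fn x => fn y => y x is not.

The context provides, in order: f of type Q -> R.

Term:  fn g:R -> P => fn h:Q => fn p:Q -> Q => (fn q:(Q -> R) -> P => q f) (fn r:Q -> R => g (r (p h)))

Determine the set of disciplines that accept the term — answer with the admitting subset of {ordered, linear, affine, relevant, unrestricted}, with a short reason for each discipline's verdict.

accepted by: linear, affine, relevant, unrestricted
counts: f: 1×; g [bound]: 1×; h [bound]: 1×; p [bound]: 1×; q [bound]: 1×; r [bound]: 1×
use order (left to right): q, f, g, r, p, h
typing: well-typed at (R -> P) -> Q -> (Q -> Q) -> P
ordered ✗ (no contiguous prefix/suffix split fits q, f, g, r, p, h)
linear ✓ (single use per variable (f, g, h, p, q, r))
affine ✓ (f, g, h, p, q, r: no repeats, contraction unneeded)
relevant ✓ (none of f, g, h, p, q, r goes unused)
unrestricted ✓ (well-typed at (R -> P) -> Q -> (Q -> Q) -> P; no restrictions here)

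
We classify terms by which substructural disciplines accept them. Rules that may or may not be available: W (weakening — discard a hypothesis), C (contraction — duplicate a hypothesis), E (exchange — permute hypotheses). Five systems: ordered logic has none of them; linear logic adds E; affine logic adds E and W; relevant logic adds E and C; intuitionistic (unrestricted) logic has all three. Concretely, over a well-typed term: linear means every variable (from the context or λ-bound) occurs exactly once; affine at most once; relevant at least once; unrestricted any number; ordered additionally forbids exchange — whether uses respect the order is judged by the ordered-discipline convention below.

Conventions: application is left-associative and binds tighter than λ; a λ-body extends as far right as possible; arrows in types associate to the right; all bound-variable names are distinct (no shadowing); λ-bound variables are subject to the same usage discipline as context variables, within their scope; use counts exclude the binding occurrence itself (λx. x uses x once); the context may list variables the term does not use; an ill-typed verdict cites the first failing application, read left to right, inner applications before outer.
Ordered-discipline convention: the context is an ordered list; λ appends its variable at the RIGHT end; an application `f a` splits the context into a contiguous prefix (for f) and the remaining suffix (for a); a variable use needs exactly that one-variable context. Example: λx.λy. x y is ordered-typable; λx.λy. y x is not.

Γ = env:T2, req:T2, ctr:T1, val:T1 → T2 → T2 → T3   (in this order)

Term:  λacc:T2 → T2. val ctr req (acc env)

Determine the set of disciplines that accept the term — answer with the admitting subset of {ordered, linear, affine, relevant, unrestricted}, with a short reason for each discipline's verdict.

admitting disciplines: linear, affine, relevant, unrestricted
usage: env: 1×; req: 1×; ctr: 1×; val: 1×; acc (λ-bound): 1×
order of uses: val, ctr, req, acc, env
typing: well-typed at (T2 → T2) → T3
ordered: ✗ — no ordered split (uses run val, ctr, req, acc, env)
linear: ✓ — exactly-once usage across env, req, ctr, val, acc
affine: ✓ — at most one use each (env, req, ctr, val, acc)
relevant: ✓ — env, req, ctr, val, acc: all used, weakening unneeded
unrestricted: ✓ — typability at (T2 → T2) → T3 is all that's needed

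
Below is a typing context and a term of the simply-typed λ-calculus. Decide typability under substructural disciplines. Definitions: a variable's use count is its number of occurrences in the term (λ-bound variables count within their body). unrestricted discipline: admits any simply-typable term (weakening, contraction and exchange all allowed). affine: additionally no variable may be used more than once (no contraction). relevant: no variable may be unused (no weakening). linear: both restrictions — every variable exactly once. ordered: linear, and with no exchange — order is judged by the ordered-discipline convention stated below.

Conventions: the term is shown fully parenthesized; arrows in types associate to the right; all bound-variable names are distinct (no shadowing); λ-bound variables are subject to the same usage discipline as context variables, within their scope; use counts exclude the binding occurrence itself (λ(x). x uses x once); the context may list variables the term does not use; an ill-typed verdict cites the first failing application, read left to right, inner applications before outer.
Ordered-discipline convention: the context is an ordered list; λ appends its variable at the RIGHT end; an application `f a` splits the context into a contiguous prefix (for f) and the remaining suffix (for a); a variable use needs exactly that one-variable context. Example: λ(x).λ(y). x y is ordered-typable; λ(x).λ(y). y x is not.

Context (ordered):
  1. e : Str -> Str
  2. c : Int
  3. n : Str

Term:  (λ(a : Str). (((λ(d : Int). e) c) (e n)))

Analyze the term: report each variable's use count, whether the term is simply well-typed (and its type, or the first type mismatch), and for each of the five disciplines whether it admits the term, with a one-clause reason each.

use counts: e: 2×, c: 1×, n: 1×, a (λ-bound): 0×, d (λ-bound): 0×
use order (left to right): e, c, e, n
typing: well-typed at Str -> Str
ordered: ✗, repeated use of e ×2; a, d never used (weakening)
linear: ✗, repeated use of e ×2; a, d never used (weakening)
affine: ✗, repeated use of e ×2
relevant: ✗, a, d never used (weakening)
unrestricted: ✓, typability at Str -> Str is all that's needed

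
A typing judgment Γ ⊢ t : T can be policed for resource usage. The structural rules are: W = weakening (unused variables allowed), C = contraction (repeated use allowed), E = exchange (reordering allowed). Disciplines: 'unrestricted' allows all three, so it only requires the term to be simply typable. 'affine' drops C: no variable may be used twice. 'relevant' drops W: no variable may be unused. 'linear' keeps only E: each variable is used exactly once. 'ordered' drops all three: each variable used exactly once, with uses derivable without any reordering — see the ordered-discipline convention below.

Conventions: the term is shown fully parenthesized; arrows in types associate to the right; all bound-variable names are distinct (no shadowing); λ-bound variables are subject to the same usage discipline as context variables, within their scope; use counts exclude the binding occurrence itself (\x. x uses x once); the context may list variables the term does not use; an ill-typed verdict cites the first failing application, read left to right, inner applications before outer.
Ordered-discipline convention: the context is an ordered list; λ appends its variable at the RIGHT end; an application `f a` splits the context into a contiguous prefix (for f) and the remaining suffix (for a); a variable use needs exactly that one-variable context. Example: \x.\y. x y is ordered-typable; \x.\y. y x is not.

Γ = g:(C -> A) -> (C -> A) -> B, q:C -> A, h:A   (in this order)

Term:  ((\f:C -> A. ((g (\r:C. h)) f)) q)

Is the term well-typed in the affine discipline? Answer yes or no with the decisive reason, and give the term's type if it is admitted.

yes — none of g, q, h, f, r used more than once; term : B
usage: g: 1×, q: 1×, h: 1×, f (bound): 1×, r (bound): 0×
use order (left to right): g, h, f, q
typing: well-typed — term : B
summary: ordered ✗ | linear ✗ | affine ✓ | relevant ✗ | unrestricted ✓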